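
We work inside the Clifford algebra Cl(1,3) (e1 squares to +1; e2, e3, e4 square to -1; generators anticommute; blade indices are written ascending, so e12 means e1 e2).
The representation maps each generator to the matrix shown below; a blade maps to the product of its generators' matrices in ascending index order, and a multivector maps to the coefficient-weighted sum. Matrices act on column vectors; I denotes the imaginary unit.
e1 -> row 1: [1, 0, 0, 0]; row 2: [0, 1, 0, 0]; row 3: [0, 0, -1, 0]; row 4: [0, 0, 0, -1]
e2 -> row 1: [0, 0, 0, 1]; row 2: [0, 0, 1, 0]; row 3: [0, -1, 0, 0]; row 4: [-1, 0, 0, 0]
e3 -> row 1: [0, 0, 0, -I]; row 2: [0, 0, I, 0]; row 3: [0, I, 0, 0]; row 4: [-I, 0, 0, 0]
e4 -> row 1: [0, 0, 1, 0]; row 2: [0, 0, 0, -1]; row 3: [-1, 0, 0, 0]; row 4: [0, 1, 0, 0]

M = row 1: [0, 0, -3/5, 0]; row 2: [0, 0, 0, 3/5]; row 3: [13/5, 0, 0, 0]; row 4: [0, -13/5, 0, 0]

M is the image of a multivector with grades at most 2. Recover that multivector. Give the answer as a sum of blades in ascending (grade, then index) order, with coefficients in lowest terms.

Method: the blade images are trace-orthogonal — tr(rho(e_A) rho(e_B)^-1) = 4 if A = B and 0 otherwise — and rho(e_A)^-1 = (e_A)^2 * rho(e_A) with (e_A)^2 = +1 or -1, so the coefficient of e_A in the preimage is (e_A)^2 * tr(M rho(e_A))/4.
Nonzero projections over blades of grade <= 2: e4: (e4)^2 = -1, tr(M rho(e4)) = 32/5, coefficient -8/5; e14: (e14)^2 = +1, tr(M rho(e14)) = 4, coefficient 1. Every other blade of grade <= 2 projects to 0.
Answer: -8/5*e4 + e14


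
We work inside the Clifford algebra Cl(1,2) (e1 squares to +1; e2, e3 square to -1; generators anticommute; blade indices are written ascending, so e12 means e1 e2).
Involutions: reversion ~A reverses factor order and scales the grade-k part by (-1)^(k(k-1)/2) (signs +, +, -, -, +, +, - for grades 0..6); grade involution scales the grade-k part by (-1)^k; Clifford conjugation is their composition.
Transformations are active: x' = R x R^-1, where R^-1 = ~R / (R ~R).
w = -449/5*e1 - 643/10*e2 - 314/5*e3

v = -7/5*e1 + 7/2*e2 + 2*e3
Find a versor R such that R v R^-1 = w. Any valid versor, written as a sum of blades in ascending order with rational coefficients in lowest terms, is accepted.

Reasoning: v^2 = w^2 = -1429/100 since conjugation preserves the quadratic form; R = v + w = -456/5*e1 - 304/5*e2 - 304/5*e3 is then valid when invertible, keeping its own part and reversing (v - w)/2.
Answer: -456/5*e1 - 304/5*e2 - 304/5*e3


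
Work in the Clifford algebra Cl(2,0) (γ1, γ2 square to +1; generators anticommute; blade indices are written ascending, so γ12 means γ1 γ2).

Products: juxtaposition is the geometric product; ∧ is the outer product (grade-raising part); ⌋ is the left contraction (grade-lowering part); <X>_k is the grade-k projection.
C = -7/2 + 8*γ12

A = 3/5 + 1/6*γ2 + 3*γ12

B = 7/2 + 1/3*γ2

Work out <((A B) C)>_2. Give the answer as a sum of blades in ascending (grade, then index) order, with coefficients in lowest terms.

step 1: 97/45 + γ1 + 47/60*γ2 + 21/2*γ12
step 2: -8239/90 - 293/30*γ1 + 631/120*γ2 - 3511/180*γ12
step 3: -3511/180*γ12
Answer: -3511/180*γ12


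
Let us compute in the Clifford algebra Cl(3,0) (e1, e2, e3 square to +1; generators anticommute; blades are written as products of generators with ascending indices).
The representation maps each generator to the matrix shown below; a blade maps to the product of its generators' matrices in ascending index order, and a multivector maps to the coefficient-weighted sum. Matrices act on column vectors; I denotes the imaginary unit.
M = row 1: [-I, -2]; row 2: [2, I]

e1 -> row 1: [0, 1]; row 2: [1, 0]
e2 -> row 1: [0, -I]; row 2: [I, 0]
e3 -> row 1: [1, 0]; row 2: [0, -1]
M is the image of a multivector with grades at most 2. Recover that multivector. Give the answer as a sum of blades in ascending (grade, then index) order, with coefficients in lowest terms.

Method: 1, rho(e1), rho(e2), rho(e3) form a trace-orthogonal basis of the 2x2 complex matrices (tr(X Y) = 2 if X = Y, else 0), so M = m0*1 + m1*rho(e1) + m2*rho(e2) + m3*rho(e3) with m0 = tr(M)/2 = 0, m1 = tr(M rho(e1))/2 = 0, m2 = tr(M rho(e2))/2 = -2*I, m3 = tr(M rho(e3))/2 = -I.
Multiplying table entries, the bivector images are rho(e1 e2) = I*rho(e3), rho(e1 e3) = -I*rho(e2), rho(e2 e3) = I*rho(e1); with real blade coefficients the real parts of m0..m3 are the coefficients of 1, e1, e2, e3 and the imaginary parts give the bivectors (e2 e3: Im m1, e1 e3: -Im m2, e1 e2: Im m3).
Answer: -e1 e2 + 2*e1 e3


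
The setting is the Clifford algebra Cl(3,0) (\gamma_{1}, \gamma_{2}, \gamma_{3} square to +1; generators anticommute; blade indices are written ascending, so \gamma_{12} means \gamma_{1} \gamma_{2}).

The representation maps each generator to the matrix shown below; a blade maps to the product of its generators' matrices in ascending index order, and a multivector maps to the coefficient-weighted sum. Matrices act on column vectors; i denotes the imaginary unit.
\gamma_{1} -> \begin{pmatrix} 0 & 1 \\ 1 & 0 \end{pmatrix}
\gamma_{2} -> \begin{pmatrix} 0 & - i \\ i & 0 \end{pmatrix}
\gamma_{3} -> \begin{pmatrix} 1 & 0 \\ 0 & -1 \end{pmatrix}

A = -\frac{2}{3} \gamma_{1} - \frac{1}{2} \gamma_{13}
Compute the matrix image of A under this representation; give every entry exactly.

Bivector images (products of the table entries): rho(\gamma_{13}) = rho(\gamma_{1})rho(\gamma_{3}) = \begin{pmatrix} 0 & -1 \\ 1 & 0 \end{pmatrix}.
M = (-\frac{2}{3})*rho(\gamma_{1}) + (-\frac{1}{2})*rho(\gamma_{13}), summed entrywise:
Answer: \begin{pmatrix} 0 & - \frac{1}{6} \\ - \frac{7}{6} & 0 \end{pmatrix}


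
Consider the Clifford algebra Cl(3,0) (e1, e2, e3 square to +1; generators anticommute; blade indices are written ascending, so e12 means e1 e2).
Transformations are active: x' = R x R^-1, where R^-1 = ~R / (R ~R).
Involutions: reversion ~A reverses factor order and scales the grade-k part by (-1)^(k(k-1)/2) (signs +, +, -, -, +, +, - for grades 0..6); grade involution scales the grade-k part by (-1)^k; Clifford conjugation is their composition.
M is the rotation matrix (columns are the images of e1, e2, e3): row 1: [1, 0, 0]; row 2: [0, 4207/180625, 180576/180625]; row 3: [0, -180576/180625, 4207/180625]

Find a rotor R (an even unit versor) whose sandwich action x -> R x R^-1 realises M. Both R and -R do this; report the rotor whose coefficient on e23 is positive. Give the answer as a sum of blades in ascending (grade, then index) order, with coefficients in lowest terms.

Method: write R = a + b12*e12 + b13*e13 + b23*e23 with a^2 + b12^2 + b13^2 + b23^2 = 1 (so R^-1 = ~R). Expanding the columns R e_j ~R gives tr M = 4a^2 - 1 and, from the antisymmetric part, M21 - M12 = -4a*b12, M13 - M31 = 4a*b13, M32 - M23 = -4a*b23.
Here tr M = 189039/180625, so a^2 = (1 + tr M)/4 = 92416/180625 and a = ±304/425. Taking a = 304/425: M21 - M12 = 0, M13 - M31 = 0, M32 - M23 = -361152/180625, giving b12 = 0, b13 = 0, b23 = 297/425, i.e. R = 304/425 + 297/425*e23.
Its e23 coefficient is already positive.
Answer: 304/425 + 297/425*e23. Uniqueness: Spin(3) -> SO(3) maps R and -R to the same rotation of trace 189039/180625; fixing the sign of the e23 coefficient removes the ambiguity.


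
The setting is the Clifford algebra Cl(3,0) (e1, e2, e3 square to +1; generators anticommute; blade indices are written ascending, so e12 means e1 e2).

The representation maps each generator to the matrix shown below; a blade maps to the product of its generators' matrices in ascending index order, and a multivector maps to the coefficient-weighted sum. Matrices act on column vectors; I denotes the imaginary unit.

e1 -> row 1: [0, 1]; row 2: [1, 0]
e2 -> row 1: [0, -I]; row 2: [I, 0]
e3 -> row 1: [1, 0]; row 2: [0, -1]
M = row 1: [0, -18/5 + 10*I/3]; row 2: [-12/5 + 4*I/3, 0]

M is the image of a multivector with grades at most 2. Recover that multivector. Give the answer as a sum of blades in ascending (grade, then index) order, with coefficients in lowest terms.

Method: 1, rho(e1), rho(e2), rho(e3) form a trace-orthogonal basis of the 2x2 complex matrices (tr(X Y) = 2 if X = Y, else 0), so M = m0*1 + m1*rho(e1) + m2*rho(e2) + m3*rho(e3) with m0 = tr(M)/2 = 0, m1 = tr(M rho(e1))/2 = -3 + 7*I/3, m2 = tr(M rho(e2))/2 = -1 - 3*I/5, m3 = tr(M rho(e3))/2 = 0.
Multiplying table entries, the bivector images are rho(e12) = I*rho(e3), rho(e13) = -I*rho(e2), rho(e23) = I*rho(e1); with real blade coefficients the real parts of m0..m3 are the coefficients of 1, e1, e2, e3 and the imaginary parts give the bivectors (e23: Im m1, e13: -Im m2, e12: Im m3).
Answer: -3*e1 - e2 + 3/5*e13 + 7/3*e23


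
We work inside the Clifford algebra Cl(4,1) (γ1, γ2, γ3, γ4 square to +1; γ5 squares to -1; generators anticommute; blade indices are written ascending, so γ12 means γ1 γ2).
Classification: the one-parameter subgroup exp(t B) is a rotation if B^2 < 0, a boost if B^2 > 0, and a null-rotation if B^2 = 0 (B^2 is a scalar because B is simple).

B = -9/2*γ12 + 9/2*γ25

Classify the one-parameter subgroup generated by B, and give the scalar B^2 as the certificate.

B^2 term by term: the squares give (-9/2)^2*(γ12)^2 + (9/2)^2*(γ25)^2 = 81/4*(-1) + 81/4*(+1) = 0 (each basis 2-blade squares to minus the product of its generators' squares); cross terms between blades sharing an index anticommute and cancel. So B^2 = 0.
Answer: null-rotation, certificate B^2 = 0. Note: conjugating B changes its blade decomposition but never the scalar B^2 = 0, whose sign settles the classification.


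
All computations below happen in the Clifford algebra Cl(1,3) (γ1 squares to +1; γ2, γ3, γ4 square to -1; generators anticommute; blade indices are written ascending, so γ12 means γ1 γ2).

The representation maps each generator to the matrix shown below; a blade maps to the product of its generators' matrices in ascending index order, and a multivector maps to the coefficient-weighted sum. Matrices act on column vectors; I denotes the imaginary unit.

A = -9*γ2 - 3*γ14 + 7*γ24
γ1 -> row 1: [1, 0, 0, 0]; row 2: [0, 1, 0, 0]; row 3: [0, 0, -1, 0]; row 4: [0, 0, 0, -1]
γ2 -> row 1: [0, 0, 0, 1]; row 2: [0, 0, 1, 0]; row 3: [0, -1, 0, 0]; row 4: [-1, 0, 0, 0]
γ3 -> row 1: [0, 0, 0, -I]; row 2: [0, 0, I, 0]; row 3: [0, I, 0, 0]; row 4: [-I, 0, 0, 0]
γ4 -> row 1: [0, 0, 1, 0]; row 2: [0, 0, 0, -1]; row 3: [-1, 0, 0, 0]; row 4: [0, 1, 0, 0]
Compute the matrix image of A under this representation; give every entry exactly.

Bivector images (products of the table entries): rho(γ14) = rho(γ1)rho(γ4) = row 1: [0, 0, 1, 0]; row 2: [0, 0, 0, -1]; row 3: [1, 0, 0, 0]; row 4: [0, -1, 0, 0]; rho(γ24) = rho(γ2)rho(γ4) = row 1: [0, 1, 0, 0]; row 2: [-1, 0, 0, 0]; row 3: [0, 0, 0, 1]; row 4: [0, 0, -1, 0].
M = (-9)*rho(γ2) + (-3)*rho(γ14) + (7)*rho(γ24), summed entrywise:
Answer: row 1: [0, 7, -3, -9]; row 2: [-7, 0, -9, 3]; row 3: [-3, 9, 0, 7]; row 4: [9, 3, -7, 0]


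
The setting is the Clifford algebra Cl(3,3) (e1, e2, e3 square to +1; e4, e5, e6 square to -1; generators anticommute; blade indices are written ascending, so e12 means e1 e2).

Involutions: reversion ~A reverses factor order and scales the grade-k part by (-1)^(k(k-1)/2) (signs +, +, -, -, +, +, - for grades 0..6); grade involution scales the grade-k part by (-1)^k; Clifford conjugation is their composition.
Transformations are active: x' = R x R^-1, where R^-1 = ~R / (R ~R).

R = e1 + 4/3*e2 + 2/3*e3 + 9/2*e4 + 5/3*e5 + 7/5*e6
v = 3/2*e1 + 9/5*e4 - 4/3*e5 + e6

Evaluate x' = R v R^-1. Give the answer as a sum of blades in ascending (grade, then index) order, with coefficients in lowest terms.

~R = e1 + 4/3*e2 + 2/3*e3 + 9/2*e4 + 5/3*e5 + 7/5*e6, and R ~R = -19589/900, so R^-1 = ~R / (-19589/900).
R v = -52/9 - 2*e12 - e13 - 99/20*e14 - 23/6*e15 - 11/10*e16 + 12/5*e24 - 16/9*e25 + 4/3*e26 + 6/5*e34 - 8/9*e35 + 2/3*e36 - 9*e45 + 99/50*e46 + 53/15*e56
Answer: -37967/39178*e1 + 41600/58767*e2 + 20800/58767*e3 + 57699/97945*e4 + 43452/19589*e5 - 5029/19589*e6


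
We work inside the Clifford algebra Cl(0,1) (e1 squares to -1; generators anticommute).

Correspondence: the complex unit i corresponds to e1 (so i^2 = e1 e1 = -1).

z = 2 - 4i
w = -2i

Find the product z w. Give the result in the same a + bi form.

In blades: z = 2 - 4*e1, w = -2*e1.
Distribute z over w term by term (generator squares from the signature, products reordered to ascending indices): (2)*w = -4*e1; (-4*e1)*w = -8.
Sum: -8 - 4*e1; translating back through the correspondence:
Answer: -8 - 4i


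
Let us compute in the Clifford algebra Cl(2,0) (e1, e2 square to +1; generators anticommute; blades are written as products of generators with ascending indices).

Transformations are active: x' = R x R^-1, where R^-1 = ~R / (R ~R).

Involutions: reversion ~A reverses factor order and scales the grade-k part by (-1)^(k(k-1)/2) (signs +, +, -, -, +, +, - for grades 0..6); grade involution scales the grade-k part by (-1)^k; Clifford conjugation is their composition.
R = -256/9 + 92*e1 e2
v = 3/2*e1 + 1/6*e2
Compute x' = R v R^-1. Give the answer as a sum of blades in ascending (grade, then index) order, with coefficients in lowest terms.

~R = -256/9 - 92*e1 e2, and R ~R = 751120/81, so R^-1 = ~R / (751120/81).
R v = -82/3*e1 - 3854/27*e2
Answer: -3051/2290*e1 + 4871/6870*e2


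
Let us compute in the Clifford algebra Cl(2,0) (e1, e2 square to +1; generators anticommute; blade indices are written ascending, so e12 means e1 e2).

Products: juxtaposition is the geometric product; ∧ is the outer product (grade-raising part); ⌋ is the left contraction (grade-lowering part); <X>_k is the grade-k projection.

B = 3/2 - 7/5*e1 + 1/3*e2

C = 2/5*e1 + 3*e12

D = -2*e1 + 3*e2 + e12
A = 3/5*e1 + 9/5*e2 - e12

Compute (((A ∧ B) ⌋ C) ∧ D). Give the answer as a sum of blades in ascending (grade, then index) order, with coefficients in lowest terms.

step 1: 9/10*e1 + 27/10*e2 + 61/50*e12
step 2: -33/10 - 81/10*e1 + 27/10*e2
step 3: 33/5*e1 - 99/10*e2 - 111/5*e12
Answer: 33/5*e1 - 99/10*e2 - 111/5*e12


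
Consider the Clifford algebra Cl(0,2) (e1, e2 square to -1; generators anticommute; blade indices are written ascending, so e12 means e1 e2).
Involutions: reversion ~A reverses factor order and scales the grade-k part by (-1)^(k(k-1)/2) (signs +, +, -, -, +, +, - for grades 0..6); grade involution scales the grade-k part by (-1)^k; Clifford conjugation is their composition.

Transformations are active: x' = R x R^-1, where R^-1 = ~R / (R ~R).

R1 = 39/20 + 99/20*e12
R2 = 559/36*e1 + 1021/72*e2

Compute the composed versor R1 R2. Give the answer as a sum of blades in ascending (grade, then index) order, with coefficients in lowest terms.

Distribute over the terms of R1 (each basis-blade product reordered to ascending indices, repeated generators contracted through their squares):
(39/20) R2 = 7267/240*e1 + 13273/480*e2
(99/20*e12) R2 = -11231/160*e1 + 6149/80*e2
Summing the partial products and collecting blades:
Answer: -19159/480*e1 + 50167/480*e2


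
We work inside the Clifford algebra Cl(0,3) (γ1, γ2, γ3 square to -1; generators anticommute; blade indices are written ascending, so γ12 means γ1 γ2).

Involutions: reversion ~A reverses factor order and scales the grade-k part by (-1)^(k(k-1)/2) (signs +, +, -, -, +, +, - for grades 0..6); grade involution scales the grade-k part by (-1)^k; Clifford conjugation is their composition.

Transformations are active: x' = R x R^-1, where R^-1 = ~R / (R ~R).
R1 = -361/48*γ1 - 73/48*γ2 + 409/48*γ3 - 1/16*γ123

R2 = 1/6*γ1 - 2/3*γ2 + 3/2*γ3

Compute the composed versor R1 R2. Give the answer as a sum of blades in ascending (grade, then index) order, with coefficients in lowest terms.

Distribute over the terms of R2 (each basis-blade product reordered to ascending indices, repeated generators contracted through their squares):
R1 (1/6*γ1) = 361/288 + 73/288*γ12 - 409/288*γ13 + 1/96*γ23
R1 (-2/3*γ2) = -73/72 + 361/72*γ12 + 1/24*γ13 + 409/72*γ23
R1 (3/2*γ3) = -409/32 + 3/32*γ12 - 361/32*γ13 - 73/32*γ23
Summing the partial products and collecting blades:
Answer: -301/24 + 193/36*γ12 - 1823/144*γ13 + 491/144*γ23


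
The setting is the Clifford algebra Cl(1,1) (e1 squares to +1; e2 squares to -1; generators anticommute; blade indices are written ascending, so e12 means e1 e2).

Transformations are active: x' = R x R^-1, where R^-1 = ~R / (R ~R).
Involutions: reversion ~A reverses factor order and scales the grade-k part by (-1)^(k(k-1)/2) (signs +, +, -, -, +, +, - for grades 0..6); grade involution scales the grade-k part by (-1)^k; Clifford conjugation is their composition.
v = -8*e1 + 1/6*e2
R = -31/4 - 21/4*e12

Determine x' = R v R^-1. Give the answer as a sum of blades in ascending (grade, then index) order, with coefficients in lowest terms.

~R = -31/4 + 21/4*e12, and R ~R = 65/2, so R^-1 = ~R / (65/2).
R v = 503/8*e1 - 1039/24*e2
Answer: -11433/520*e1 + 31949/1560*e2


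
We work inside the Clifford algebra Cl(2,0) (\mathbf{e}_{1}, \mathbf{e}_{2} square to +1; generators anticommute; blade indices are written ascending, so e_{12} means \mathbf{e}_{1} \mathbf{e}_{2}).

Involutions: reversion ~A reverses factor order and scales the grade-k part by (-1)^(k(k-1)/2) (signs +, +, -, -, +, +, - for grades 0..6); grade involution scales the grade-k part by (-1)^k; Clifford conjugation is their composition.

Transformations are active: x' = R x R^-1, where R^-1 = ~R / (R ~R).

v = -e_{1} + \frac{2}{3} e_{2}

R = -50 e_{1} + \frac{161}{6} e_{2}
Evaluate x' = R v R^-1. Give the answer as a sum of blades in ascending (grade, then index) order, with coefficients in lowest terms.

~R = -50 e_{1} + \frac{161}{6} e_{2}, and R ~R = \frac{115921}{36}, so R^-1 = ~R / (\frac{115921}{36}).
R v = \frac{611}{9} - \frac{13}{2} e_{12}
Answer: -\frac{9883}{8917} e_{1} + \frac{12434}{26751} e_{2}


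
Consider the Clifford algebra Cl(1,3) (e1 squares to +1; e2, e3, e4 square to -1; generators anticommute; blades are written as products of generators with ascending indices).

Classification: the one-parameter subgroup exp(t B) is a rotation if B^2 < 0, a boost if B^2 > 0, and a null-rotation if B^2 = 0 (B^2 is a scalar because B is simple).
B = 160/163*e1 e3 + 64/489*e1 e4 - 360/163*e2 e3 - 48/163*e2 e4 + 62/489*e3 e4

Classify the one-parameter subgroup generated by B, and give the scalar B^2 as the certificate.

B^2 term by term: the squares give (160/163)^2*(e1 e3)^2 + (64/489)^2*(e1 e4)^2 + (-360/163)^2*(e2 e3)^2 + (-48/163)^2*(e2 e4)^2 + (62/489)^2*(e3 e4)^2 = 25600/26569*(+1) + 4096/239121*(+1) + 129600/26569*(-1) + 2304/26569*(-1) + 3844/239121*(-1) = -4 (each basis 2-blade squares to minus the product of its generators' squares); cross terms between blades sharing an index anticommute and cancel; the commuting (index-disjoint) pairs give grade-4 terms 2*c*c'*(blade product), which cancel blade by blade — e1 e2 e3 e4: 15360/26569 - 15360/26569 = 0 — confirming B is simple. So B^2 = -4.
Answer: rotation, certificate B^2 = -4. No conjugation can change B^2 = -4; the sign gives the class.


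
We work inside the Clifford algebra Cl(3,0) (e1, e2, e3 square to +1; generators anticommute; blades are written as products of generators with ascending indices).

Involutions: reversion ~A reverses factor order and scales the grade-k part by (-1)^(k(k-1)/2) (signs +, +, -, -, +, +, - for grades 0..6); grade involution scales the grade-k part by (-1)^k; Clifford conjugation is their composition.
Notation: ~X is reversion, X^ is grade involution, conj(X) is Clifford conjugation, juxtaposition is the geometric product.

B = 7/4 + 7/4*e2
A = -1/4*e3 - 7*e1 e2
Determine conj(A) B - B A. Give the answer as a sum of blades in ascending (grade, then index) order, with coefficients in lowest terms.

first term: 49/4*e1 + 7/16*e3 + 49/4*e1 e2 - 7/16*e2 e3
second term: 49/4*e1 - 7/16*e3 - 49/4*e1 e2 - 7/16*e2 e3
Answer: 7/8*e3 + 49/2*e1 e2


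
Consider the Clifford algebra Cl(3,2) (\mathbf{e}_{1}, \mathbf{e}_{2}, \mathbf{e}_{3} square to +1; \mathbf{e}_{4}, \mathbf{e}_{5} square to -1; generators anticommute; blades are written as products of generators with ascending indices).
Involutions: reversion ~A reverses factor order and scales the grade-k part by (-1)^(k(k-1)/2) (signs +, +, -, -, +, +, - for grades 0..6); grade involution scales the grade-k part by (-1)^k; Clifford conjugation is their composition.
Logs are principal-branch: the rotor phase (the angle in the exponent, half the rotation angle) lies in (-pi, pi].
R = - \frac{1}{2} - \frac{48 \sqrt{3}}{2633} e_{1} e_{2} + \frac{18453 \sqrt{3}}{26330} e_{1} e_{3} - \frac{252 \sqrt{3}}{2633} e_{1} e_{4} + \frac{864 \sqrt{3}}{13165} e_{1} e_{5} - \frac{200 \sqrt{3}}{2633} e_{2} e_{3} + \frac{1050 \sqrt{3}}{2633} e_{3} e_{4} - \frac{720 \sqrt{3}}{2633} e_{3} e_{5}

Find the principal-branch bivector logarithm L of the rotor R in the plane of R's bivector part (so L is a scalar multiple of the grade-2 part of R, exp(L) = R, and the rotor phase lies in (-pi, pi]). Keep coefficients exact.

The scalar part of R is - \frac{1}{2}, which pins the rotor phase on the principal branch; dividing the bivector part by the sine of that phase recovers the unit plane, and L is the phase times that plane.
Concretely: cos(phase) = - \frac{1}{2} gives phase = ±\frac{2 \pi}{3}, and since phase/sin(phase) is even the sign is immaterial: L = (phase/sin(phase)) * <R>_2 = (\frac{4 \sqrt{3} \pi}{9}) * <R>_2.
Answer: - \frac{64 \pi}{2633} e_{1} e_{2} + \frac{12302 \pi}{13165} e_{1} e_{3} - \frac{336 \pi}{2633} e_{1} e_{4} + \frac{1152 \pi}{13165} e_{1} e_{5} - \frac{800 \pi}{7899} e_{2} e_{3} + \frac{1400 \pi}{2633} e_{3} e_{4} - \frac{960 \pi}{2633} e_{3} e_{5}


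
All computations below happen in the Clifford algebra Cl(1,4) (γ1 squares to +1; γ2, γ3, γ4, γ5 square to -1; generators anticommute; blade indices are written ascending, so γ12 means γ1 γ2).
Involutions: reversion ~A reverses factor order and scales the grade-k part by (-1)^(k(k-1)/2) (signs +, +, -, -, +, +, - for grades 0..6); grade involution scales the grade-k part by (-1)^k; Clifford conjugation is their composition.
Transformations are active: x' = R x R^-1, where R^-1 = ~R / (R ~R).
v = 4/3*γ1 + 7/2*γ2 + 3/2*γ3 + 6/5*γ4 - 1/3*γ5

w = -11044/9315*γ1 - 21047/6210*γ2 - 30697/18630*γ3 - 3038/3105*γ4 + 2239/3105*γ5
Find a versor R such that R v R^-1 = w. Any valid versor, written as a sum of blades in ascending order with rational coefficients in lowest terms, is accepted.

Reasoning: v^2 = w^2 = -2141/150 since conjugation preserves the quadratic form; R = v + w = 1376/9315*γ1 + 344/3105*γ2 - 1376/9315*γ3 + 688/3105*γ4 + 1204/3105*γ5 is then valid when invertible, keeping its own part and reversing (v - w)/2.
Answer: 1376/9315*γ1 + 344/3105*γ2 - 1376/9315*γ3 + 688/3105*γ4 + 1204/3105*γ5


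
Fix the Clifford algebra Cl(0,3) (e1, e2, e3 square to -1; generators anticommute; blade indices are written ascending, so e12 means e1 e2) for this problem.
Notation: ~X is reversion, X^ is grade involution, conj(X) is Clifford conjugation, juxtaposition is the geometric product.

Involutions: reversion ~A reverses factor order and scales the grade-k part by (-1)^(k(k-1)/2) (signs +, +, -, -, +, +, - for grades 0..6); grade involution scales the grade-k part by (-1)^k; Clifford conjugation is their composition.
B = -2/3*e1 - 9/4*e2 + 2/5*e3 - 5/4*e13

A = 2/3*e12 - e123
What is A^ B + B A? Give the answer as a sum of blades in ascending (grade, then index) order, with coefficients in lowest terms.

first term: 3/2*e1 - 61/36*e2 - 2/5*e12 - 9/4*e13 - 1/6*e23 + 4/15*e123
second term: -3/2*e1 + 61/36*e2 + 2/5*e12 + 9/4*e13 + 1/6*e23 + 4/15*e123
Answer: 8/15*e123


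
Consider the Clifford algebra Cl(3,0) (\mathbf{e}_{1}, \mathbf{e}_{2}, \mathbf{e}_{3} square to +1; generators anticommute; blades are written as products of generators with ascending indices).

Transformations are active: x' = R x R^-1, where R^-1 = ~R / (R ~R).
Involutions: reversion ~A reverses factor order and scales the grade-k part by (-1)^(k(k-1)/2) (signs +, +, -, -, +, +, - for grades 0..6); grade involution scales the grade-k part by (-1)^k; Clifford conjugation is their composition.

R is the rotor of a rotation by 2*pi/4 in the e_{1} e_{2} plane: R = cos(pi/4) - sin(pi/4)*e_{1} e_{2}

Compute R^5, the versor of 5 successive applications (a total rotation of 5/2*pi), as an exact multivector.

The rotor phase is half the rotation angle and phases add under composition, so 5 steps in the e_{1} e_{2} plane accumulate phase 5*(pi/4) = \frac{5 \pi}{4}: R^5 = cos(\frac{5 \pi}{4}) - sin(\frac{5 \pi}{4})*e_{1} e_{2}.
cos(\frac{5 \pi}{4}) = - \frac{\sqrt{2}}{2} and sin(\frac{5 \pi}{4}) = - \frac{\sqrt{2}}{2}, so R^5 = - \frac{\sqrt{2}}{2} + \frac{\sqrt{2}}{2} e_{1} e_{2}. The net rotation is 1/2*pi (after discarding 1 full turn, each of which contributes a factor -1 to the rotor); the rotor keeps the half-angle phase exactly.
Answer: - \frac{\sqrt{2}}{2} + \frac{\sqrt{2}}{2} e_{1} e_{2}


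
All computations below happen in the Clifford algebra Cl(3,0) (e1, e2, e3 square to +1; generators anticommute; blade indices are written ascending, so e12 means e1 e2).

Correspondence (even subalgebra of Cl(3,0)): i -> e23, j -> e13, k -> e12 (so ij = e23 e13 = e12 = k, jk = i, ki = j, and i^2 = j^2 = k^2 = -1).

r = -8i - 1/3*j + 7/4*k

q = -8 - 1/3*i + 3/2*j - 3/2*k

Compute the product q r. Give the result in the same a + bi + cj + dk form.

In blades: q = -8 - 3/2*e12 + 3/2*e13 - 1/3*e23, r = 7/4*e12 - 1/3*e13 - 8*e23.
Distribute q over r term by term (generator squares from the signature, products reordered to ascending indices): (-8)*r = -14*e12 + 8/3*e13 + 64*e23; (-3/2*e12)*r = 21/8 + 12*e13 - 1/2*e23; (3/2*e13)*r = 1/2 + 12*e12 + 21/8*e23; (-1/3*e23)*r = -8/3 + 1/9*e12 + 7/12*e13.
Sum: 11/24 - 17/9*e12 + 61/4*e13 + 529/8*e23; translating back through the correspondence:
Answer: 11/24 + 529/8*i + 61/4*j - 17/9*k


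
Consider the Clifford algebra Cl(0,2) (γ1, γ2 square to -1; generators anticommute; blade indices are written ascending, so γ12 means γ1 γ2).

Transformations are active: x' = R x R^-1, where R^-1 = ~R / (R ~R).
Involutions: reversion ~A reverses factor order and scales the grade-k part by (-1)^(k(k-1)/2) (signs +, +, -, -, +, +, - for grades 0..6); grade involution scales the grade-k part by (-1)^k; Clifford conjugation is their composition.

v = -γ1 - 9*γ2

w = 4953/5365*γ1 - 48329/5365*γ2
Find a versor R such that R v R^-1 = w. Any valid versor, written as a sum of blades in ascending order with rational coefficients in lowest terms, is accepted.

Construction: equal norms (both -82) license R = v + w = -412/5365*γ1 - 96614/5365*γ2 — nothing changes along that direction, while (v - w)/2 changes sign, so v maps onto w.
Answer: -412/5365*γ1 - 96614/5365*γ2


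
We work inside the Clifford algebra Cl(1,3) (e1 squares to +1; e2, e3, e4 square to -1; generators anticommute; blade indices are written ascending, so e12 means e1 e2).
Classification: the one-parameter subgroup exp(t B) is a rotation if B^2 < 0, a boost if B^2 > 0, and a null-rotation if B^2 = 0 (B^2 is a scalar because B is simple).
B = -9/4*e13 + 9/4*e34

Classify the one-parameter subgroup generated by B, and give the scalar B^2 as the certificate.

B^2 term by term: the squares give (-9/4)^2*(e13)^2 + (9/4)^2*(e34)^2 = 81/16*(+1) + 81/16*(-1) = 0 (each basis 2-blade squares to minus the product of its generators' squares); cross terms between blades sharing an index anticommute and cancel. So B^2 = 0.
Answer: null-rotation, certificate B^2 = 0. Certificate logic: 0 is a conjugation-invariant scalar, so its sign fixes rotation versus boost versus null-rotation outright.


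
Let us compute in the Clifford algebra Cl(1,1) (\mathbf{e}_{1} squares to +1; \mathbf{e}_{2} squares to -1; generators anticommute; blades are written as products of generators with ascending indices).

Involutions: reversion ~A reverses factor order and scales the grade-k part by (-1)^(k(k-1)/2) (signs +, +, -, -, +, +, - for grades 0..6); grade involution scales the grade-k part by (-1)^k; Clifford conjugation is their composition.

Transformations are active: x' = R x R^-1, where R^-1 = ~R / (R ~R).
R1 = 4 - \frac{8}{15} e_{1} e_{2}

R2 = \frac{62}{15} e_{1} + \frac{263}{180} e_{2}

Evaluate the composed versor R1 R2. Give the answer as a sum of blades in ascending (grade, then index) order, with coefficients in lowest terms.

Distribute over the terms of R1 (each basis-blade product reordered to ascending indices, repeated generators contracted through their squares):
(4) R2 = \frac{248}{15} e_{1} + \frac{263}{45} e_{2}
(-\frac{8}{15} e_{1} e_{2}) R2 = \frac{526}{675} e_{1} + \frac{496}{225} e_{2}
Summing the partial products and collecting blades:
Answer: \frac{11686}{675} e_{1} + \frac{1811}{225} e_{2}


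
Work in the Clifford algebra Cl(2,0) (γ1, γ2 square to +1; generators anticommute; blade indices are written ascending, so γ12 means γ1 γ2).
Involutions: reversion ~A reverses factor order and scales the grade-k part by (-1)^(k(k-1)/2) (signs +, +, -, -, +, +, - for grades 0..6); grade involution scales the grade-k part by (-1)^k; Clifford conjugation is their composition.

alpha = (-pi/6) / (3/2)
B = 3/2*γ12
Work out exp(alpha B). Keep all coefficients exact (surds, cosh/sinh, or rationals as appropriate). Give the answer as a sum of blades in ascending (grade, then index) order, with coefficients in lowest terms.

B^2 = (3/2)^2*(γ12)^2 = 9/4*(-1) = -9/4 (a basis 2-blade squares to minus the product of its generators' squares).
B^2 = -9/4 — the negative square puts this in the circular regime; l = 3/2, alpha*l = -pi/6, so exp(alpha B) = cos(-pi/6) + (sin(-pi/6)/(3/2))*B = sqrt(3)/2 + (-1/3)*B.
Answer: sqrt(3)/2 - 1/2*γ12


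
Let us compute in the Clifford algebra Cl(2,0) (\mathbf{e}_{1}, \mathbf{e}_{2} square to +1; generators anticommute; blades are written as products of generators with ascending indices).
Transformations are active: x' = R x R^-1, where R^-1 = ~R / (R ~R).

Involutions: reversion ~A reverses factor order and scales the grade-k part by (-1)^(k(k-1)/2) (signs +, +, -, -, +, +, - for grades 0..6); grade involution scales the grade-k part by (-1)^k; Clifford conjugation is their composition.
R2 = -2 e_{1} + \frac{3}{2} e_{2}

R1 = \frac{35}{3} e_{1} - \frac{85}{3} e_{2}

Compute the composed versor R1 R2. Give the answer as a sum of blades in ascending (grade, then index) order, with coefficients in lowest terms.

Distribute over the terms of R1 (each basis-blade product reordered to ascending indices, repeated generators contracted through their squares):
(\frac{35}{3} e_{1}) R2 = -\frac{70}{3} + \frac{35}{2} e_{1} e_{2}
(-\frac{85}{3} e_{2}) R2 = -\frac{85}{2} - \frac{170}{3} e_{1} e_{2}
Summing the partial products and collecting blades:
Answer: -\frac{395}{6} - \frac{235}{6} e_{1} e_{2}


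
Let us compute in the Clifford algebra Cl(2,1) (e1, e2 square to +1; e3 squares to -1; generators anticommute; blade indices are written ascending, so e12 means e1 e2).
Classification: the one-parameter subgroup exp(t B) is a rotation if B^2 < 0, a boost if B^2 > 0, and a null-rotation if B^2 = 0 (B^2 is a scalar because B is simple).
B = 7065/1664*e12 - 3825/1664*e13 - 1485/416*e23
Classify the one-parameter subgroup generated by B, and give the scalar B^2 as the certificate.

B^2 term by term: the squares give (7065/1664)^2*(e12)^2 + (-3825/1664)^2*(e13)^2 + (-1485/416)^2*(e23)^2 = 49914225/2768896*(-1) + 14630625/2768896*(+1) + 2205225/173056*(+1) = 0 (each basis 2-blade squares to minus the product of its generators' squares); cross terms between blades sharing an index anticommute and cancel. So B^2 = 0.
Answer: null-rotation, certificate B^2 = 0. One invariant decides it: the square 0 survives every conjugation, and its sign is exactly the classification.


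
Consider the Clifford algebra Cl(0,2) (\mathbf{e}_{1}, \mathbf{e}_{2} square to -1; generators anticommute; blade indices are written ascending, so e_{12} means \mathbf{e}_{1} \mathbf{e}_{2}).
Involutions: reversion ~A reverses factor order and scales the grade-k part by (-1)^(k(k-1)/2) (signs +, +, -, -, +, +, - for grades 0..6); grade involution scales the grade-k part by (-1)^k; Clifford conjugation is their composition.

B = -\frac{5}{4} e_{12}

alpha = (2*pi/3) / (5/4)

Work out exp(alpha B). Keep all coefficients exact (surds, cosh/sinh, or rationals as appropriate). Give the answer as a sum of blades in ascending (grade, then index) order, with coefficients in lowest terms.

B^2 = (-\frac{5}{4})^2*(e_{12})^2 = \frac{25}{16}*(-1) = -\frac{25}{16} (a basis 2-blade squares to minus the product of its generators' squares).
B^2 = -\frac{25}{16} — circular case — the even/odd split gives cos and sin: l = \frac{5}{4}, alpha*l = \frac{2 \pi}{3}, so exp(alpha B) = cos(\frac{2 \pi}{3}) + (sin(\frac{2 \pi}{3})/(\frac{5}{4}))*B = - \frac{1}{2} + (\frac{2 \sqrt{3}}{5})*B.
Answer: - \frac{1}{2} - \frac{\sqrt{3}}{2} e_{12}


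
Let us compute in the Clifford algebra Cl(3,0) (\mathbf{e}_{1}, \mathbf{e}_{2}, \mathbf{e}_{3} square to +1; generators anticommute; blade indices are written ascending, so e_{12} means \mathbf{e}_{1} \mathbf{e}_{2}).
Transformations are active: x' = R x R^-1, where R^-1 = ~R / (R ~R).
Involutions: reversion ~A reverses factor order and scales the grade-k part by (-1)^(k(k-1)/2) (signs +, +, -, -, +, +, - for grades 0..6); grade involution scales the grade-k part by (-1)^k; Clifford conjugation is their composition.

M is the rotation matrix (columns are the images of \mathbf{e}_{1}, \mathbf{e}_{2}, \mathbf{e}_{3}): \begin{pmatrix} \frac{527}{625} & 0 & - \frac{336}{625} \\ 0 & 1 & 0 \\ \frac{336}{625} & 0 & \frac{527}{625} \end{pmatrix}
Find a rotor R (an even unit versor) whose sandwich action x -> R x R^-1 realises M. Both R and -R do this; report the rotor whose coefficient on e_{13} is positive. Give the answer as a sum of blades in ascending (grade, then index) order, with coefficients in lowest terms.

Method: write R = a + b12*e_{12} + b13*e_{13} + b23*e_{23} with a^2 + b12^2 + b13^2 + b23^2 = 1 (so R^-1 = ~R). Expanding the columns R e_j ~R gives tr M = 4a^2 - 1 and, from the antisymmetric part, M21 - M12 = -4a*b12, M13 - M31 = 4a*b13, M32 - M23 = -4a*b23.
Here tr M = \frac{1679}{625}, so a^2 = (1 + tr M)/4 = \frac{576}{625} and a = ±\frac{24}{25}. Taking a = \frac{24}{25}: M21 - M12 = 0, M13 - M31 = -\frac{672}{625}, M32 - M23 = 0, giving b12 = 0, b13 = -\frac{7}{25}, b23 = 0, i.e. R = \frac{24}{25} - \frac{7}{25} e_{13}.
Its e_{13} coefficient is negative, so report the other preimage -R.
Answer: -\frac{24}{25} + \frac{7}{25} e_{13}. Key observation: the double cover Spin(3) -> SO(3) sends R and -R to the same matrix (trace \frac{1679}{625} here), so the stated sign of the e_{13} coefficient is what selects one sheet.


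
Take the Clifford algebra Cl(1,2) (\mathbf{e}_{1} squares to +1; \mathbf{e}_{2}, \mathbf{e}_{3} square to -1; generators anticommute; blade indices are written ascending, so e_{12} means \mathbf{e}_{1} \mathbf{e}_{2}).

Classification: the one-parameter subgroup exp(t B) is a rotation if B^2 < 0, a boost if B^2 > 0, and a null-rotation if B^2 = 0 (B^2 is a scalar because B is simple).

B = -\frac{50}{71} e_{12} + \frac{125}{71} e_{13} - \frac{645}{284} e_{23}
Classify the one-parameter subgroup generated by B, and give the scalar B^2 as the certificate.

B^2 term by term: the squares give (-\frac{50}{71})^2*(e_{12})^2 + (\frac{125}{71})^2*(e_{13})^2 + (-\frac{645}{284})^2*(e_{23})^2 = \frac{2500}{5041}*(+1) + \frac{15625}{5041}*(+1) + \frac{416025}{80656}*(-1) = -\frac{25}{16} (each basis 2-blade squares to minus the product of its generators' squares); cross terms between blades sharing an index anticommute and cancel. So B^2 = -\frac{25}{16}.
Answer: rotation, certificate B^2 = -\frac{25}{16}. No conjugation can change B^2 = -\frac{25}{16}; the sign gives the class.


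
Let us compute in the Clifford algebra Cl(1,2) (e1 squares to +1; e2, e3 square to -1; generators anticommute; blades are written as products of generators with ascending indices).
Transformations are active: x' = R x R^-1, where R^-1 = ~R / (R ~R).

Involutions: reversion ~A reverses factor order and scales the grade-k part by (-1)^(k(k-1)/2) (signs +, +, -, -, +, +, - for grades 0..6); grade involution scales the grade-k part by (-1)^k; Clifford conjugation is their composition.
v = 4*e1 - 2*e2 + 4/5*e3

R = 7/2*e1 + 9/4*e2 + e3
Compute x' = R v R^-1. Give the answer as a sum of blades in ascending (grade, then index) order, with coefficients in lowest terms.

~R = 7/2*e1 + 9/4*e2 + e3, and R ~R = 99/16, so R^-1 = ~R / (99/16).
R v = 177/10 - 16*e1 e2 - 6/5*e1 e3 + 19/5*e2 e3
Answer: 2644/165*e1 + 818/55*e2 + 812/165*e3


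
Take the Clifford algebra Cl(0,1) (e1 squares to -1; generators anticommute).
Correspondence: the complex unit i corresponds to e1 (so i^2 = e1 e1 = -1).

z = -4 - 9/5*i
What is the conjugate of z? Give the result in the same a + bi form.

In blades: z = -4 - 9/5*e1.
Conjugation here is Clifford conjugation: the scalar is fixed and the grade-1 and grade-2 blades all flip sign, giving -4 + 9/5*e1; translating back:
Answer: -4 + 9/5*i


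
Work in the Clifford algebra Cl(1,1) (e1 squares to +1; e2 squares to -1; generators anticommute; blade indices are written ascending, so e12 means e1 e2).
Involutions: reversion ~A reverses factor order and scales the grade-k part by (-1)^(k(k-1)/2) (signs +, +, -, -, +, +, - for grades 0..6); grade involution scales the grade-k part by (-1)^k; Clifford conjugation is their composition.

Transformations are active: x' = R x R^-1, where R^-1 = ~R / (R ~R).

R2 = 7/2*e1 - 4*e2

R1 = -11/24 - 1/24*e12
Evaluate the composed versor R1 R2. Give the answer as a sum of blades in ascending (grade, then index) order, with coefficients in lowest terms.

Distribute over the terms of R1 (each basis-blade product reordered to ascending indices, repeated generators contracted through their squares):
(-11/24) R2 = -77/48*e1 + 11/6*e2
(-1/24*e12) R2 = -1/6*e1 + 7/48*e2
Summing the partial products and collecting blades:
Answer: -85/48*e1 + 95/48*e2


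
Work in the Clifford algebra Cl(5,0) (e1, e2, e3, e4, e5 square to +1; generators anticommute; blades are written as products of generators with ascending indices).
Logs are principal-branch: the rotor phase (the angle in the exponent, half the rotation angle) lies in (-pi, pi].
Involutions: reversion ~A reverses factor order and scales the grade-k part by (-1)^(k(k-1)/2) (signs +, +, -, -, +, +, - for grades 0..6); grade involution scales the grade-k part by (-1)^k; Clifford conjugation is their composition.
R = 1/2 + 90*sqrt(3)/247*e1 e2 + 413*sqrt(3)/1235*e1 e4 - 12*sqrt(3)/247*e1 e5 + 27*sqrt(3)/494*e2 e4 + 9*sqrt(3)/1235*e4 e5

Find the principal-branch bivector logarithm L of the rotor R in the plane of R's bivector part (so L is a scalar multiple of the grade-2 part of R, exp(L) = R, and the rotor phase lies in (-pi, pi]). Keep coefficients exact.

The scalar part of R is 1/2, which pins the rotor phase on the principal branch; dividing the bivector part by the sine of that phase recovers the unit plane, and L is the phase times that plane.
Concretely: cos(phase) = 1/2 gives phase = ±pi/3, and since phase/sin(phase) is even the sign is immaterial: L = (phase/sin(phase)) * <R>_2 = (2*sqrt(3)*pi/9) * <R>_2.
Answer: 60*pi/247*e1 e2 + 826*pi/3705*e1 e4 - 8*pi/247*e1 e5 + 9*pi/247*e2 e4 + 6*pi/1235*e4 e5


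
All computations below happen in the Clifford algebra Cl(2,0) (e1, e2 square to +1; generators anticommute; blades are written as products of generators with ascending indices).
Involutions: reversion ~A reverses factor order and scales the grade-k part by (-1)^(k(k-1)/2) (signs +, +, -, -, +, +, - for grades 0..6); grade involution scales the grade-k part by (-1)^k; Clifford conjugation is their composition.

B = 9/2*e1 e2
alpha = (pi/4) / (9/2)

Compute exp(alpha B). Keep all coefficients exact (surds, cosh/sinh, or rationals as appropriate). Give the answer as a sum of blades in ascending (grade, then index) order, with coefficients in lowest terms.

B^2 = (9/2)^2*(e1 e2)^2 = 81/4*(-1) = -81/4 (a basis 2-blade squares to minus the product of its generators' squares).
B^2 = -81/4 — since the square is negative, the closed form is circular: l = 9/2, alpha*l = pi/4, so exp(alpha B) = cos(pi/4) + (sin(pi/4)/(9/2))*B = sqrt(2)/2 + (sqrt(2)/9)*B.
Answer: sqrt(2)/2 + sqrt(2)/2*e1 e2
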